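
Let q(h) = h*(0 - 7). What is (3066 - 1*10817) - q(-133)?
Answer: -8682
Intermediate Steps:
q(h) = -7*h (q(h) = h*(-7) = -7*h)
(3066 - 1*10817) - q(-133) = (3066 - 1*10817) - (-7)*(-133) = (3066 - 10817) - 1*931 = -7751 - 931 = -8682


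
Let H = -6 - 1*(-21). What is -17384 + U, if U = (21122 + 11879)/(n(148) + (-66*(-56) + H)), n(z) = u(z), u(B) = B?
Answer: -67051855/3859 ≈ -17375.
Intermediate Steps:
H = 15 (H = -6 + 21 = 15)
n(z) = z
U = 33001/3859 (U = (21122 + 11879)/(148 + (-66*(-56) + 15)) = 33001/(148 + (3696 + 15)) = 33001/(148 + 3711) = 33001/3859 ≈ 8.5517)
-17384 + U = -17384 + 33001/3859 = -67051855/3859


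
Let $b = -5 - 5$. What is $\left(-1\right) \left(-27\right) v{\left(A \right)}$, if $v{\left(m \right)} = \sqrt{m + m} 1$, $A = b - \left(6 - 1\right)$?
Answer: $27 i \sqrt{30} \approx 147.89 i$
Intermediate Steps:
$b = -10$
$A = -15$ ($A = -10 - \left(6 - 1\right) = -10 - 5 = -15$)
$v{\left(m \right)} = \sqrt{2} \sqrt{m}$ ($v{\left(m \right)} = \sqrt{2 m} 1 = \sqrt{2} \sqrt{m} 1 = \sqrt{2} \sqrt{m}$)
$\left(-1\right) \left(-27\right) v{\left(A \right)} = \left(-1\right) \left(-27\right) \sqrt{2} \sqrt{-15} = 27 \sqrt{2} i \sqrt{15} = 27 i \sqrt{30}$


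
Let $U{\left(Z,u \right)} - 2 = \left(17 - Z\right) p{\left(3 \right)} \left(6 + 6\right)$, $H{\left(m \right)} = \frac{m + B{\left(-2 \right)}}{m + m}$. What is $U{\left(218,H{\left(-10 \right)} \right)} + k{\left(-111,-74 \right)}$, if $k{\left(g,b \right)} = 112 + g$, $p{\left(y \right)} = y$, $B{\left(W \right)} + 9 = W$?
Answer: $-7233$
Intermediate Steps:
$B{\left(W \right)} = -9 + W$
$H{\left(m \right)} = \frac{-11 + m}{2 m}$ ($H{\left(m \right)} = \frac{m - 11}{m + m} = \frac{m - 11}{2 m} = \left(-11 + m\right) \frac{1}{2 m} = \frac{-11 + m}{2 m}$)
$U{\left(Z,u \right)} = 614 - 36 Z$ ($U{\left(Z,u \right)} = 2 + \left(17 - Z\right) 3 \left(6 + 6\right) = 2 + \left(17 - Z\right) 3 \cdot 12 = 2 + \left(17 - Z\right) 36 = 2 - \left(-612 + 36 Z\right) = 614 - 36 Z$)
$U{\left(218,H{\left(-10 \right)} \right)} + k{\left(-111,-74 \right)} = \left(614 - 7848\right) + \left(112 - 111\right) = \left(614 - 7848\right) + 1 = -7234 + 1 = -7233$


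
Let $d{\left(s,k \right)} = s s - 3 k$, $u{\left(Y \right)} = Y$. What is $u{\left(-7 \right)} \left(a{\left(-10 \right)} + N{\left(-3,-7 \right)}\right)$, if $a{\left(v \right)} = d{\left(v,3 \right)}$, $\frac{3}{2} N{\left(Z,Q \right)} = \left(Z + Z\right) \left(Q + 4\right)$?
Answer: $-721$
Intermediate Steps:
$d{\left(s,k \right)} = s^{2} - 3 k$
$N{\left(Z,Q \right)} = \frac{4 Z \left(4 + Q\right)}{3}$ ($N{\left(Z,Q \right)} = \frac{2 \left(Z + Z\right) \left(Q + 4\right)}{3} = \frac{2 \cdot 2 Z \left(4 + Q\right)}{3} = \frac{4 Z \left(4 + Q\right)}{3}$)
$a{\left(v \right)} = -9 + v^{2}$ ($a{\left(v \right)} = v^{2} - 9 = -9 + v^{2}$)
$u{\left(-7 \right)} \left(a{\left(-10 \right)} + N{\left(-3,-7 \right)}\right) = - 7 \left(\left(-9 + \left(-10\right)^{2}\right) + \frac{4}{3} \left(-3\right) \left(4 - 7\right)\right) = - 7 \left(\left(-9 + 100\right) + \frac{4}{3} \left(-3\right) \left(-3\right)\right) = - 7 \left(91 + 12\right) = \left(-7\right) 103 = -721$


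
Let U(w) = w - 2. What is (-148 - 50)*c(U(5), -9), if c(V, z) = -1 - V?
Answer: 792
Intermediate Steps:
U(w) = -2 + w
(-148 - 50)*c(U(5), -9) = (-148 - 50)*(-1 - (-2 + 5)) = -198*(-1 - 1*3) = -198*(-1 - 3) = -198*(-4) = 792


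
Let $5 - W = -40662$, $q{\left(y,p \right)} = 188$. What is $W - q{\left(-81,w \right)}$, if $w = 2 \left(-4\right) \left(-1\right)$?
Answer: $40479$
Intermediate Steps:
$w = 8$ ($w = \left(-8\right) \left(-1\right) = 8$)
$W = 40667$ ($W = 5 - -40662 = 5 + 40662 = 40667$)
$W - q{\left(-81,w \right)} = 40667 - 188 = 40479$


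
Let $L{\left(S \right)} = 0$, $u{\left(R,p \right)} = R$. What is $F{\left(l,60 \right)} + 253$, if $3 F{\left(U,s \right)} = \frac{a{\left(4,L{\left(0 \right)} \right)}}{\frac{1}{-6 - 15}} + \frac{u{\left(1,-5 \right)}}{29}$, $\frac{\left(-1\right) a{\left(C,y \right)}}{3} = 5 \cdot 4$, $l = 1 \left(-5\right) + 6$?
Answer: $\frac{58552}{87} \approx 673.01$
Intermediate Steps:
$l = 1$ ($l = -5 + 6 = 1$)
$a{\left(C,y \right)} = -60$ ($a{\left(C,y \right)} = - 3 \cdot 5 \cdot 4 = \left(-3\right) 20 = -60$)
$F{\left(U,s \right)} = \frac{36541}{87}$ ($F{\left(U,s \right)} = \frac{- \frac{60}{\frac{1}{-6 - 15}} + 1 \cdot \frac{1}{29}}{3} = \frac{- \frac{60}{\frac{1}{-21}} + 1 \cdot \frac{1}{29}}{3} = \frac{- \frac{60}{- \frac{1}{21}} + \frac{1}{29}}{3} = \frac{\left(-60\right) \left(-21\right) + \frac{1}{29}}{3} = \frac{1260 + \frac{1}{29}}{3} = \frac{1}{3} \cdot \frac{36541}{29} = \frac{36541}{87}$)
$F{\left(l,60 \right)} + 253 = \frac{36541}{87} + 253 = \frac{58552}{87}$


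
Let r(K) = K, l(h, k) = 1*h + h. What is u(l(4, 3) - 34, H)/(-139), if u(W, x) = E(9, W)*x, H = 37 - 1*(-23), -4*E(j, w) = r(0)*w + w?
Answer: -390/139 ≈ -2.8058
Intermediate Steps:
l(h, k) = 2*h (l(h, k) = h + h = 2*h)
E(j, w) = -w/4 (E(j, w) = -(0*w + w)/4 = -(0 + w)/4 = -w/4)
H = 60 (H = 37 + 23 = 60)
u(W, x) = -W*x/4 (u(W, x) = (-W/4)*x = -W*x/4)
u(l(4, 3) - 34, H)/(-139) = -1/4*(2*4 - 34)*60/(-139) = -1/4*(8 - 34)*60*(-1/139) = -1/4*(-26)*60*(-1/139) = 390*(-1/139) = -390/139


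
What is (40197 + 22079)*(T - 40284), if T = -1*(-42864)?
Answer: 160672080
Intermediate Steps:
T = 42864
(40197 + 22079)*(T - 40284) = (40197 + 22079)*(42864 - 40284) = 62276*2580 = 160672080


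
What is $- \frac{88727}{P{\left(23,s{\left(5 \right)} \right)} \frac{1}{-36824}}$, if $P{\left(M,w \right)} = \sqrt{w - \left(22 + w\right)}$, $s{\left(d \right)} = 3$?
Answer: $- \frac{1633641524 i \sqrt{22}}{11} \approx - 6.9659 \cdot 10^{8} i$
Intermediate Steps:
$P{\left(M,w \right)} = i \sqrt{22}$ ($P{\left(M,w \right)} = \sqrt{-22} = i \sqrt{22}$)
$- \frac{88727}{P{\left(23,s{\left(5 \right)} \right)} \frac{1}{-36824}} = - \frac{88727}{i \sqrt{22} \frac{1}{-36824}} = - \frac{88727}{i \sqrt{22} \left(- \frac{1}{36824}\right)} = - \frac{88727}{\left(- \frac{1}{36824}\right) i \sqrt{22}} = - 88727 \frac{18412 i \sqrt{22}}{11} = - \frac{1633641524 i \sqrt{22}}{11}$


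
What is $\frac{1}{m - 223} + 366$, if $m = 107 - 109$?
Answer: $\frac{82349}{225} \approx 366.0$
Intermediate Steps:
$m = -2$
$\frac{1}{m - 223} + 366 = \frac{1}{-2 - 223} + 366 = \frac{1}{-225} + 366 = - \frac{1}{225} + 366 = \frac{82349}{225}$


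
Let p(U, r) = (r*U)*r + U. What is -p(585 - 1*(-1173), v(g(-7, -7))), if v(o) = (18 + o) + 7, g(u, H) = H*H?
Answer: -9628566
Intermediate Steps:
g(u, H) = H**2
v(o) = 25 + o
p(U, r) = U + U*r**2 (p(U, r) = (U*r)*r + U = U*r**2 + U = U + U*r**2)
-p(585 - 1*(-1173), v(g(-7, -7))) = -(585 - 1*(-1173))*(1 + (25 + (-7)**2)**2) = -(585 + 1173)*(1 + (25 + 49)**2) = -1758*(1 + 74**2) = -1758*(1 + 5476) = -1758*5477 = -1*9628566 = -9628566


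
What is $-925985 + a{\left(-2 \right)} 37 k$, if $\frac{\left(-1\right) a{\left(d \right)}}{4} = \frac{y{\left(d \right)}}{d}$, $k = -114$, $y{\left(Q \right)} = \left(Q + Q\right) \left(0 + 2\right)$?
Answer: $-858497$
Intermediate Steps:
$y{\left(Q \right)} = 4 Q$ ($y{\left(Q \right)} = 2 Q 2 = 4 Q$)
$a{\left(d \right)} = -16$ ($a{\left(d \right)} = - 4 \frac{4 d}{d} = \left(-4\right) 4 = -16$)
$-925985 + a{\left(-2 \right)} 37 k = -925985 + \left(-16\right) 37 \left(-114\right) = -925985 - -67488 = -925985 + 67488 = -858497$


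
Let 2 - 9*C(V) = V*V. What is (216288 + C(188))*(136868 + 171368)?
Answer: 589116055000/9 ≈ 6.5457e+10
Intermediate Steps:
C(V) = 2/9 - V²/9 (C(V) = 2/9 - V*V/9 = 2/9 - V²/9)
(216288 + C(188))*(136868 + 171368) = (216288 + (2/9 - ⅑*188²))*(136868 + 171368) = (216288 + (2/9 - ⅑*35344))*308236 = (216288 + (2/9 - 35344/9))*308236 = (216288 - 35342/9)*308236 = (1911250/9)*308236 = 589116055000/9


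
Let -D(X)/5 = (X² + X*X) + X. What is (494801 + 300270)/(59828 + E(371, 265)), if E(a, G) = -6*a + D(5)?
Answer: 795071/57327 ≈ 13.869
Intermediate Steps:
D(X) = -10*X² - 5*X (D(X) = -5*((X² + X*X) + X) = -5*((X² + X²) + X) = -5*(2*X² + X) = -5*(X + 2*X²) = -10*X² - 5*X)
E(a, G) = -275 - 6*a (E(a, G) = -6*a - 5*5*(1 + 2*5) = -6*a - 5*5*(1 + 10) = -6*a - 5*5*11 = -6*a - 275 = -275 - 6*a)
(494801 + 300270)/(59828 + E(371, 265)) = (494801 + 300270)/(59828 + (-275 - 6*371)) = 795071/(59828 + (-275 - 2226)) = 795071/(59828 - 2501) = 795071/57327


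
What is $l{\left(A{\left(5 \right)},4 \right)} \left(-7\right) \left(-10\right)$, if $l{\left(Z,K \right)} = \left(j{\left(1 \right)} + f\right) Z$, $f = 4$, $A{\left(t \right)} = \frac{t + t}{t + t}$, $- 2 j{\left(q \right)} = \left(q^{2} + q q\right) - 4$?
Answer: $350$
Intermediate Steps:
$j{\left(q \right)} = 2 - q^{2}$ ($j{\left(q \right)} = - \frac{\left(q^{2} + q q\right) - 4}{2} = - \frac{\left(q^{2} + q^{2}\right) - 4}{2} = - \frac{2 q^{2} - 4}{2} = - \frac{-4 + 2 q^{2}}{2} = 2 - q^{2}$)
$A{\left(t \right)} = 1$ ($A{\left(t \right)} = \frac{2 t}{2 t} = 2 t \frac{1}{2 t} = 1$)
$l{\left(Z,K \right)} = 5 Z$ ($l{\left(Z,K \right)} = \left(\left(2 - 1^{2}\right) + 4\right) Z = \left(\left(2 - 1\right) + 4\right) Z = \left(1 + 4\right) Z = 5 Z$)
$l{\left(A{\left(5 \right)},4 \right)} \left(-7\right) \left(-10\right) = 5 \cdot 1 \left(-7\right) \left(-10\right) = 5 \left(-7\right) \left(-10\right) = \left(-35\right) \left(-10\right) = 350$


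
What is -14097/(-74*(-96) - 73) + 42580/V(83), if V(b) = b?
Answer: 298209929/583573 ≈ 511.01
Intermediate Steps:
-14097/(-74*(-96) - 73) + 42580/V(83) = -14097/(-74*(-96) - 73) + 42580/83 = -14097/(7104 - 73) + 42580*(1/83) = -14097/7031 + 42580/83 = 298209929/583573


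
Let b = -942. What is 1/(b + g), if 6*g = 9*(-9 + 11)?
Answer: -1/939 ≈ -0.0010650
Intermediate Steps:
g = 3 (g = (9*(-9 + 11))/6 = (9*2)/6 = (1/6)*18 = 3)
1/(b + g) = 1/(-942 + 3) = 1/(-939) = -1/939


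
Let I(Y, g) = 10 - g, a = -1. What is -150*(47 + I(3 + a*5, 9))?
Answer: -7200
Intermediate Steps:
-150*(47 + I(3 + a*5, 9)) = -150*(47 + (10 - 1*9)) = -150*(47 + (10 - 9)) = -150*(47 + 1) = -150*48 = -7200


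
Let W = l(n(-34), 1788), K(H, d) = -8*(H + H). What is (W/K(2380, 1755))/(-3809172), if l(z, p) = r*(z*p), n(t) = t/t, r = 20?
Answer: 149/604388624 ≈ 2.4653e-7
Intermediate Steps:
K(H, d) = -16*H
n(t) = 1
l(z, p) = 20*p*z (l(z, p) = 20*(z*p) = 20*(p*z) = 20*p*z)
W = 35760 (W = 20*1788*1 = 35760)
(W/K(2380, 1755))/(-3809172) = (35760/((-16*2380)))/(-3809172) = (35760/(-38080))*(-1/3809172) = (35760*(-1/38080))*(-1/3809172) = -447/476*(-1/3809172) = 149/604388624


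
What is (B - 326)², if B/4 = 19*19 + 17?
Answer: 1406596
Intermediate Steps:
B = 1512 (B = 4*(19*19 + 17) = 4*(361 + 17) = 4*378 = 1512)
(B - 326)² = (1512 - 326)² = 1186² = 1406596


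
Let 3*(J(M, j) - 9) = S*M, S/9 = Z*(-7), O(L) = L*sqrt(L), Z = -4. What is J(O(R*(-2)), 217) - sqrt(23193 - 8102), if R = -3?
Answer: 9 - sqrt(15091) + 504*sqrt(6) ≈ 1120.7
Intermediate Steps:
O(L) = L**(3/2)
S = 252 (S = 9*(-4*(-7)) = 9*28 = 252)
J(M, j) = 9 + 84*M (J(M, j) = 9 + (252*M)/3 = 9 + 84*M)
J(O(R*(-2)), 217) - sqrt(23193 - 8102) = (9 + 84*(-3*(-2))**(3/2)) - sqrt(23193 - 8102) = (9 + 84*6**(3/2)) - sqrt(15091) = (9 + 84*(6*sqrt(6))) - sqrt(15091) = (9 + 504*sqrt(6)) - sqrt(15091) = 9 - sqrt(15091) + 504*sqrt(6)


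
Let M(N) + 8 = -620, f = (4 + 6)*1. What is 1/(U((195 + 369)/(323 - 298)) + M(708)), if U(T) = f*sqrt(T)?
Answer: -157/98032 - sqrt(141)/98032 ≈ -0.0017226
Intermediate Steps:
f = 10 (f = 10*1 = 10)
M(N) = -628 (M(N) = -8 - 620 = -628)
U(T) = 10*sqrt(T)
1/(U((195 + 369)/(323 - 298)) + M(708)) = 1/(10*sqrt((195 + 369)/(323 - 298)) - 628) = 1/(10*sqrt(564/25) - 628) = 1/(10*(2*sqrt(141)/5) - 628) = 1/(4*sqrt(141) - 628) = 1/(-628 + 4*sqrt(141))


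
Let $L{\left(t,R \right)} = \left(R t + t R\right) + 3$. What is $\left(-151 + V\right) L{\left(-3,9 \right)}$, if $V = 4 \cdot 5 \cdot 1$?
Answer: $6681$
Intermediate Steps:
$V = 20$ ($V = 20 \cdot 1 = 20$)
$L{\left(t,R \right)} = 3 + 2 R t$ ($L{\left(t,R \right)} = \left(R t + R t\right) + 3 = 2 R t + 3 = 3 + 2 R t$)
$\left(-151 + V\right) L{\left(-3,9 \right)} = \left(-151 + 20\right) \left(3 + 2 \cdot 9 \left(-3\right)\right) = - 131 \left(3 - 54\right) = \left(-131\right) \left(-51\right) = 6681$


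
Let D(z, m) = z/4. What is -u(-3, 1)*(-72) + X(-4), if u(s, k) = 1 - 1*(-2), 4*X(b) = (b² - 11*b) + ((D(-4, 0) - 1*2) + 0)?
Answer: 921/4 ≈ 230.25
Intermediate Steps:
D(z, m) = z/4 (D(z, m) = z*(¼) = z/4)
X(b) = -¾ - 11*b/4 + b²/4 (X(b) = ((b² - 11*b) + (((¼)*(-4) - 1*2) + 0))/4 = ((b² - 11*b) + ((-1 - 2) + 0))/4 = ((b² - 11*b) + (-3 + 0))/4 = ((b² - 11*b) - 3)/4 = (-3 + b² - 11*b)/4 = -¾ - 11*b/4 + b²/4)
u(s, k) = 3 (u(s, k) = 1 + 2 = 3)
-u(-3, 1)*(-72) + X(-4) = -1*3*(-72) + (-¾ - 11/4*(-4) + (¼)*(-4)²) = -3*(-72) + (-¾ + 11 + (¼)*16) = 216 + (-¾ + 11 + 4) = 216 + 57/4 = 921/4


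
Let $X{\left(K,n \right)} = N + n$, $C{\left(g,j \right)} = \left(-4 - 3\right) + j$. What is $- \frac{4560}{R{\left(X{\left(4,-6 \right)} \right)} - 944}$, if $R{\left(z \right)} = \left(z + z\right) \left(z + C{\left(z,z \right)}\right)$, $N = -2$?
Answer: $\frac{95}{12} \approx 7.9167$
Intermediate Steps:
$C{\left(g,j \right)} = -7 + j$
$X{\left(K,n \right)} = -2 + n$
$R{\left(z \right)} = 2 z \left(-7 + 2 z\right)$ ($R{\left(z \right)} = \left(z + z\right) \left(z + \left(-7 + z\right)\right) = 2 z \left(-7 + 2 z\right)$)
$- \frac{4560}{R{\left(X{\left(4,-6 \right)} \right)} - 944} = - \frac{4560}{2 \left(-2 - 6\right) \left(-7 + 2 \left(-2 - 6\right)\right) - 944} = - \frac{4560}{2 \left(-8\right) \left(-7 + 2 \left(-8\right)\right) - 944} = - \frac{4560}{2 \left(-8\right) \left(-7 - 16\right) - 944} = - \frac{4560}{2 \left(-8\right) \left(-23\right) - 944} = - \frac{4560}{368 - 944} = - \frac{4560}{-576} = \left(-4560\right) \left(- \frac{1}{576}\right) = \frac{95}{12}$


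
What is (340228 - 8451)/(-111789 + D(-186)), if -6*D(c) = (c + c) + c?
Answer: -331777/111696 ≈ -2.9704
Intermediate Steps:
D(c) = -c/2 (D(c) = -((c + c) + c)/6 = -(2*c + c)/6 = -c/2)
(340228 - 8451)/(-111789 + D(-186)) = (340228 - 8451)/(-111789 - ½*(-186)) = 331777/(-111789 + 93) = 331777/(-111696) = 331777*(-1/111696) = -331777/111696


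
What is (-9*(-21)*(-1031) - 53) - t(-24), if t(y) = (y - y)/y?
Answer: -194912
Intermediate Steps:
t(y) = 0 (t(y) = 0/y = 0)
(-9*(-21)*(-1031) - 53) - t(-24) = (-9*(-21)*(-1031) - 53) - 1*0 = (189*(-1031) - 53) + 0 = (-194859 - 53) + 0 = -194912 + 0 = -194912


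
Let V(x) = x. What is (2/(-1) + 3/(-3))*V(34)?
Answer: -102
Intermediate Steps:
(2/(-1) + 3/(-3))*V(34) = (2/(-1) + 3/(-3))*34 = (2*(-1) + 3*(-1/3))*34 = (-2 - 1)*34 = -3*34 = -102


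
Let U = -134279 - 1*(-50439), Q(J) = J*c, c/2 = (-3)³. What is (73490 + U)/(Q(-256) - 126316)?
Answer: 5175/56246 ≈ 0.092007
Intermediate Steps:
c = -54 (c = 2*(-3)³ = 2*(-27) = -54)
Q(J) = -54*J (Q(J) = J*(-54) = -54*J)
U = -83840 (U = -134279 + 50439 = -83840)
(73490 + U)/(Q(-256) - 126316) = (73490 - 83840)/(-54*(-256) - 126316) = -10350/(13824 - 126316) = -10350/(-112492) = -10350*(-1/112492) = 5175/56246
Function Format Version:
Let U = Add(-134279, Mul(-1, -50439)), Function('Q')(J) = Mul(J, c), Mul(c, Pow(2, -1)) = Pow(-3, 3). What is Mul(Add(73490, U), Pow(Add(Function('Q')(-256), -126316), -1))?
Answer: Rational(5175, 56246) ≈ 0.092007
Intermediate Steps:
c = -54 (c = Mul(2, Pow(-3, 3)) = Mul(2, -27) = -54)
Function('Q')(J) = Mul(-54, J) (Function('Q')(J) = Mul(J, -54) = Mul(-54, J))
U = -83840 (U = Add(-134279, 50439) = -83840)
Mul(Add(73490, U), Pow(Add(Function('Q')(-256), -126316), -1)) = Mul(Add(73490, -83840), Pow(Add(Mul(-54, -256), -126316), -1)) = Mul(-10350, Pow(Add(13824, -126316), -1)) = Mul(-10350, Pow(-112492, -1)) = Mul(-10350, Rational(-1, 112492)) = Rational(5175, 56246)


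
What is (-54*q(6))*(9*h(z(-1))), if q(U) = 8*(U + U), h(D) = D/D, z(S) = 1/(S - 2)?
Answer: -46656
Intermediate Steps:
z(S) = 1/(-2 + S)
h(D) = 1
q(U) = 16*U (q(U) = 8*(2*U) = 16*U)
(-54*q(6))*(9*h(z(-1))) = (-864*6)*(9*1) = -54*96*9 = -5184*9 = -46656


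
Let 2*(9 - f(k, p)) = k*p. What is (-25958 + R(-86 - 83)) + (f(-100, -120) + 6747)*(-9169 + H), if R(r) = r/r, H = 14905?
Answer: 4310459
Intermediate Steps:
f(k, p) = 9 - k*p/2
R(r) = 1
(-25958 + R(-86 - 83)) + (f(-100, -120) + 6747)*(-9169 + H) = (-25958 + 1) + ((9 - 1/2*(-100)*(-120)) + 6747)*(-9169 + 14905) = -25957 + ((9 - 6000) + 6747)*5736 = -25957 + (-5991 + 6747)*5736 = -25957 + 756*5736 = -25957 + 4336416 = 4310459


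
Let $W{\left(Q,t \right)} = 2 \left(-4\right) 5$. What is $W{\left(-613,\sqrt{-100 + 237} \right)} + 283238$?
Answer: $283198$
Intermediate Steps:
$W{\left(Q,t \right)} = -40$ ($W{\left(Q,t \right)} = \left(-8\right) 5 = -40$)
$W{\left(-613,\sqrt{-100 + 237} \right)} + 283238 = -40 + 283238 = 283198$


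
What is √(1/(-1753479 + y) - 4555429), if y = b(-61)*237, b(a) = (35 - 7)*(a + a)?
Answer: 2*I*√7481532458957578665/2563071 ≈ 2134.3*I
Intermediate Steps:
b(a) = 56*a (b(a) = 28*(2*a) = 56*a)
y = -809592 (y = (56*(-61))*237 = -3416*237 = -809592)
√(1/(-1753479 + y) - 4555429) = √(1/(-1753479 - 809592) - 4555429) = √(1/(-2563071) - 4555429) = √(-1/2563071 - 4555429) = √(-11675887962460/2563071) = 2*I*√7481532458957578665/2563071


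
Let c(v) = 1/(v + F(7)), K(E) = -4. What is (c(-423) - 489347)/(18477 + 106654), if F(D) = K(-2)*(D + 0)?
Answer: -220695498/56434081 ≈ -3.9107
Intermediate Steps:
F(D) = -4*D (F(D) = -4*(D + 0) = -4*D)
c(v) = 1/(-28 + v) (c(v) = 1/(v - 4*7) = 1/(v - 28) = 1/(-28 + v))
(c(-423) - 489347)/(18477 + 106654) = (1/(-28 - 423) - 489347)/(18477 + 106654) = (1/(-451) - 489347)/125131 = (-1/451 - 489347)*(1/125131) = -220695498/451*1/125131 = -220695498/56434081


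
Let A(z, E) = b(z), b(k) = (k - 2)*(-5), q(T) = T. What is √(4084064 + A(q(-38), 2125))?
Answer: 2*√1021066 ≈ 2021.0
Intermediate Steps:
b(k) = 10 - 5*k (b(k) = (-2 + k)*(-5) = 10 - 5*k)
A(z, E) = 10 - 5*z
√(4084064 + A(q(-38), 2125)) = √(4084064 + (10 - 5*(-38))) = √(4084064 + (10 + 190)) = √(4084064 + 200) = √4084264 = 2*√1021066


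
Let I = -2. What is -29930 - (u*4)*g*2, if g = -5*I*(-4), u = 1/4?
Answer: -29850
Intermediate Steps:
u = ¼ (u = 1*(¼) = ¼ ≈ 0.25000)
g = -40 (g = -5*(-2)*(-4) = 10*(-4) = -40)
-29930 - (u*4)*g*2 = -29930 - ((¼)*4)*(-40)*2 = -29930 - 1*(-40)*2 = -29930 - (-40)*2 = -29930 - 1*(-80) = -29930 + 80 = -29850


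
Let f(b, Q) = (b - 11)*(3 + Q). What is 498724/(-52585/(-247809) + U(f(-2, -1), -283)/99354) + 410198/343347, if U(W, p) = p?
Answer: 52048852099470011362/21848738591341 ≈ 2.3822e+6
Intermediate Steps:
f(b, Q) = (-11 + b)*(3 + Q)
498724/(-52585/(-247809) + U(f(-2, -1), -283)/99354) + 410198/343347 = 498724/(-52585/(-247809) - 283/99354) + 410198/343347 = 498724/(-52585*(-1/247809) - 283*1/99354) + 410198*(1/343347) = 498724/(52585/247809 - 283/99354) + 410198/343347 = 498724/(572711127/2735646154) + 410198/343347 = 498724*(2735646154/572711127) + 410198/343347 = 1364332392507496/572711127 + 410198/343347 = 52048852099470011362/21848738591341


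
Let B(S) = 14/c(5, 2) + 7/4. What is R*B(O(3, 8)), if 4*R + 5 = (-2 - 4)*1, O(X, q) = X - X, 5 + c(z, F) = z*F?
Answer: -1001/80 ≈ -12.512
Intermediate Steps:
c(z, F) = -5 + F*z (c(z, F) = -5 + z*F = -5 + F*z)
O(X, q) = 0
R = -11/4 (R = -5/4 + ((-2 - 4)*1)/4 = -5/4 + (-6*1)/4 = -5/4 + (¼)*(-6) = -5/4 - 3/2 = -11/4 ≈ -2.7500)
B(S) = 91/20 (B(S) = 14/(-5 + 2*5) + 7/4 = 14/(-5 + 10) + 7*(¼) = 14/5 + 7/4 = 91/20)
R*B(O(3, 8)) = -11/4*91/20 = -1001/80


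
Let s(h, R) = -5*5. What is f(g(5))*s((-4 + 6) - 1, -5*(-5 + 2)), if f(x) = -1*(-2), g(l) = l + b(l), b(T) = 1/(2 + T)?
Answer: -50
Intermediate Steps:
g(l) = l + 1/(2 + l)
s(h, R) = -25
f(x) = 2
f(g(5))*s((-4 + 6) - 1, -5*(-5 + 2)) = 2*(-25) = -50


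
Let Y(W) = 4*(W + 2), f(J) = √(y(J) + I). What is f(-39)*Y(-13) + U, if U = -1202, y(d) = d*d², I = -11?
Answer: -1202 - 44*I*√59330 ≈ -1202.0 - 10717.0*I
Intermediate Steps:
y(d) = d³
f(J) = √(-11 + J³) (f(J) = √(J³ - 11) = √(-11 + J³))
Y(W) = 8 + 4*W (Y(W) = 4*(2 + W) = 8 + 4*W)
f(-39)*Y(-13) + U = √(-11 + (-39)³)*(8 + 4*(-13)) - 1202 = √(-11 - 59319)*(8 - 52) - 1202 = √(-59330)*(-44) - 1202 = (I*√59330)*(-44) - 1202 = -44*I*√59330 - 1202 = -1202 - 44*I*√59330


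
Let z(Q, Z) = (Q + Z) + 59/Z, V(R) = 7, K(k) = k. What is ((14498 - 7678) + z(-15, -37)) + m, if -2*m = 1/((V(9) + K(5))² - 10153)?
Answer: 5011646463/740666 ≈ 6766.4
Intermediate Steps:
z(Q, Z) = Q + Z + 59/Z
m = 1/20018 (m = -1/(2*((7 + 5)² - 10153)) = -1/(2*(12² - 10153)) = -1/(2*(144 - 10153)) = -½/(-10009) = -½*(-1/10009) = 1/20018 ≈ 4.9955e-5)
((14498 - 7678) + z(-15, -37)) + m = ((14498 - 7678) + (-15 - 37 + 59/(-37))) + 1/20018 = (6820 + (-15 - 37 + 59*(-1/37))) + 1/20018 = (6820 + (-15 - 37 - 59/37)) + 1/20018 = (6820 - 1983/37) + 1/20018 = 250357/37 + 1/20018 = 5011646463/740666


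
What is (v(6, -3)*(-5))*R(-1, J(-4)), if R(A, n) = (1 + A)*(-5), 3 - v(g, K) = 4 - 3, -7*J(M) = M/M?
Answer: 0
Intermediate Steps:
J(M) = -⅐ (J(M) = -M/(7*M) = -⅐*1 = -⅐)
v(g, K) = 2 (v(g, K) = 3 - (4 - 3) = 3 - 1*1 = 3 - 1 = 2)
R(A, n) = -5 - 5*A
(v(6, -3)*(-5))*R(-1, J(-4)) = (2*(-5))*(-5 - 5*(-1)) = -10*(-5 + 5) = -10*0 = 0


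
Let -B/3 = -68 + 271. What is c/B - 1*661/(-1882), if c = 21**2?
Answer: -20353/54578 ≈ -0.37292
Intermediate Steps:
B = -609 (B = -3*(-68 + 271) = -3*203 = -609)
c = 441
c/B - 1*661/(-1882) = 441/(-609) - 1*661/(-1882) = 441*(-1/609) - 661*(-1/1882) = -21/29 + 661/1882 = -20353/54578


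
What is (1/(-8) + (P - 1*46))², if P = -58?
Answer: 693889/64 ≈ 10842.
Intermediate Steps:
(1/(-8) + (P - 1*46))² = (1/(-8) + (-58 - 1*46))² = (-⅛ + (-58 - 46))² = (-⅛ - 104)² = (-833/8)² = 693889/64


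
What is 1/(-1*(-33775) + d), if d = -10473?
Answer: 1/23302 ≈ 4.2915e-5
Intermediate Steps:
1/(-1*(-33775) + d) = 1/(-1*(-33775) - 10473) = 1/(33775 - 10473) = 1/23302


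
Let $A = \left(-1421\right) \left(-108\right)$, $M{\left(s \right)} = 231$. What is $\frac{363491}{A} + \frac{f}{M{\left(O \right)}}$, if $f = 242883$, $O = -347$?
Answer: $\frac{1778987365}{1688148} \approx 1053.8$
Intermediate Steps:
$A = 153468$
$\frac{363491}{A} + \frac{f}{M{\left(O \right)}} = \frac{363491}{153468} + \frac{242883}{231} = 363491 \cdot \frac{1}{153468} + 242883 \cdot \frac{1}{231} = \frac{363491}{153468} + \frac{80961}{77} = \frac{1778987365}{1688148}$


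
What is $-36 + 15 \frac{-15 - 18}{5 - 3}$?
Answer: $- \frac{567}{2} \approx -283.5$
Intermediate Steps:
$-36 + 15 \frac{-15 - 18}{5 - 3} = -36 + 15 \left(- \frac{33}{2}\right) = -36 - \frac{495}{2} = - \frac{567}{2}$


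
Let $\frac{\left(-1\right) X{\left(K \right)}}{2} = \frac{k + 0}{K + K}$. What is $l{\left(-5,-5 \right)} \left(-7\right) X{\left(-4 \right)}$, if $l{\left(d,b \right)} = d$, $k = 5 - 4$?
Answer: $\frac{35}{4} \approx 8.75$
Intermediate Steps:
$k = 1$ ($k = 5 - 4 = 1$)
$X{\left(K \right)} = - \frac{1}{K}$ ($X{\left(K \right)} = - 2 \frac{1 + 0}{K + K} = - 2 \cdot 1 \frac{1}{2 K} = - 2 \frac{1}{2 K} = - \frac{1}{K}$)
$l{\left(-5,-5 \right)} \left(-7\right) X{\left(-4 \right)} = \left(-5\right) \left(-7\right) \left(- \frac{1}{-4}\right) = 35 \left(\left(-1\right) \left(- \frac{1}{4}\right)\right) = 35 \cdot \frac{1}{4} = \frac{35}{4}$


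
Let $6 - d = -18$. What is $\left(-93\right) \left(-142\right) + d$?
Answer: $13230$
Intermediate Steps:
$d = 24$ ($d = 6 - -18 = 6 + 18 = 24$)
$\left(-93\right) \left(-142\right) + d = \left(-93\right) \left(-142\right) + 24 = 13206 + 24 = 13230$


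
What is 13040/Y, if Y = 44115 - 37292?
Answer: 13040/6823 ≈ 1.9112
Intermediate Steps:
Y = 6823
13040/Y = 13040/6823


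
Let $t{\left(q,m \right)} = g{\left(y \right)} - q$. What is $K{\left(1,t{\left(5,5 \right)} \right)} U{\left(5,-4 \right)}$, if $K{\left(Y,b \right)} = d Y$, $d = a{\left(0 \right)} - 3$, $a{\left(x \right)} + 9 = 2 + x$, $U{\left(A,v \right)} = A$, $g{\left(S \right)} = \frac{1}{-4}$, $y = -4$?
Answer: $-50$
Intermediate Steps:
$g{\left(S \right)} = - \frac{1}{4}$
$t{\left(q,m \right)} = - \frac{1}{4} - q$
$a{\left(x \right)} = -7 + x$ ($a{\left(x \right)} = -9 + \left(2 + x\right) = -7 + x$)
$d = -10$ ($d = \left(-7 + 0\right) - 3 = -7 - 3 = -10$)
$K{\left(Y,b \right)} = - 10 Y$
$K{\left(1,t{\left(5,5 \right)} \right)} U{\left(5,-4 \right)} = \left(-10\right) 1 \cdot 5 = \left(-10\right) 5 = -50$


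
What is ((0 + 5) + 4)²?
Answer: 81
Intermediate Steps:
((0 + 5) + 4)² = (5 + 4)² = 9² = 81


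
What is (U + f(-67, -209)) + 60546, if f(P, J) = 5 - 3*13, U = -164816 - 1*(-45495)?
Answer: -58809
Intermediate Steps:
U = -119321 (U = -164816 + 45495 = -119321)
f(P, J) = -34 (f(P, J) = 5 - 39 = -34)
(U + f(-67, -209)) + 60546 = (-119321 - 34) + 60546 = -119355 + 60546 = -58809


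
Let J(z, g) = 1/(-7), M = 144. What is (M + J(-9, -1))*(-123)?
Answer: -123861/7 ≈ -17694.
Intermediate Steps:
J(z, g) = -1/7
(M + J(-9, -1))*(-123) = (144 - 1/7)*(-123) = (1007/7)*(-123) = -123861/7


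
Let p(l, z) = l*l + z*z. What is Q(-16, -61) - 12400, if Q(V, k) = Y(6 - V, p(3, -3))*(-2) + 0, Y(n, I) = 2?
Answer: -12404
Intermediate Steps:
p(l, z) = l**2 + z**2
Q(V, k) = -4 (Q(V, k) = 2*(-2) + 0 = -4 + 0 = -4)
Q(-16, -61) - 12400 = -4 - 12400 = -12404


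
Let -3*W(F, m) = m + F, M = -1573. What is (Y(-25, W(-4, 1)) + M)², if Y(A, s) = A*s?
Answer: 2553604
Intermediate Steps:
W(F, m) = -F/3 - m/3 (W(F, m) = -(m + F)/3 = -(F + m)/3 = -F/3 - m/3)
(Y(-25, W(-4, 1)) + M)² = (-25*(-⅓*(-4) - ⅓*1) - 1573)² = (-25*(4/3 - ⅓) - 1573)² = (-25*1 - 1573)² = (-25 - 1573)² = (-1598)² = 2553604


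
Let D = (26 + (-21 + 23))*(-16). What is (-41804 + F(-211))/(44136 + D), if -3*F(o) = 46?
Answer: -62729/65532 ≈ -0.95723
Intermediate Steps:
F(o) = -46/3 (F(o) = -⅓*46 = -46/3)
D = -448 (D = (26 + 2)*(-16) = 28*(-16) = -448)
(-41804 + F(-211))/(44136 + D) = (-41804 - 46/3)/(44136 - 448) = -125458/3/43688 = -125458/3*1/43688 = -62729/65532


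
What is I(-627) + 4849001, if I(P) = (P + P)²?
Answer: 6421517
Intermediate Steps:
I(P) = 4*P² (I(P) = (2*P)² = 4*P²)
I(-627) + 4849001 = 4*(-627)² + 4849001 = 4*393129 + 4849001 = 1572516 + 4849001 = 6421517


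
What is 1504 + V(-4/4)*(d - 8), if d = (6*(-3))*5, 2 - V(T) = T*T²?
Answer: 1210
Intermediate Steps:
V(T) = 2 - T³ (V(T) = 2 - T*T² = 2 - T³)
d = -90 (d = -18*5 = -90)
1504 + V(-4/4)*(d - 8) = 1504 + (2 - (-4/4)³)*(-90 - 8) = 1504 + (2 - (-4*¼)³)*(-98) = 1504 + (2 - 1*(-1)³)*(-98) = 1504 + (2 - 1*(-1))*(-98) = 1504 + (2 + 1)*(-98) = 1504 + 3*(-98) = 1504 - 294 = 1210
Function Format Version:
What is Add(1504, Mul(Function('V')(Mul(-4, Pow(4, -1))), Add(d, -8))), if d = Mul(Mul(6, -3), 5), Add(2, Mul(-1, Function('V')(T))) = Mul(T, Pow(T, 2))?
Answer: 1210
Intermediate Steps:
Function('V')(T) = Add(2, Mul(-1, Pow(T, 3))) (Function('V')(T) = Add(2, Mul(-1, Mul(T, Pow(T, 2)))) = Add(2, Mul(-1, Pow(T, 3))))
d = -90 (d = Mul(-18, 5) = -90)
Add(1504, Mul(Function('V')(Mul(-4, Pow(4, -1))), Add(d, -8))) = Add(1504, Mul(Add(2, Mul(-1, Pow(Mul(-4, Pow(4, -1)), 3))), Add(-90, -8))) = Add(1504, Mul(Add(2, Mul(-1, Pow(Mul(-4, Rational(1, 4)), 3))), -98)) = Add(1504, Mul(Add(2, Mul(-1, Pow(-1, 3))), -98)) = Add(1504, Mul(Add(2, Mul(-1, -1)), -98)) = Add(1504, Mul(Add(2, 1), -98)) = Add(1504, Mul(3, -98)) = Add(1504, -294) = 1210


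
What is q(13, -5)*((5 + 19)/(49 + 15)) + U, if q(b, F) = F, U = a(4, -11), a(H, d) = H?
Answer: 17/8 ≈ 2.1250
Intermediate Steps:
U = 4
q(13, -5)*((5 + 19)/(49 + 15)) + U = -5*(5 + 19)/(49 + 15) + 4 = -120/64 + 4 = -5*3/8 + 4 = -15/8 + 4 = 17/8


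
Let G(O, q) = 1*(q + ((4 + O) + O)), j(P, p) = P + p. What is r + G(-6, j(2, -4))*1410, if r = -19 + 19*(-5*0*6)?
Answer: -14119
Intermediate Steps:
G(O, q) = 4 + q + 2*O (G(O, q) = 1*(q + (4 + 2*O)) = 1*(4 + q + 2*O) = 4 + q + 2*O)
r = -19 (r = -19 + 19*(0*6) = -19 + 19*0 = -19 + 0 = -19)
r + G(-6, j(2, -4))*1410 = -19 + (4 + (2 - 4) + 2*(-6))*1410 = -19 + (4 - 2 - 12)*1410 = -19 - 10*1410 = -19 - 14100 = -14119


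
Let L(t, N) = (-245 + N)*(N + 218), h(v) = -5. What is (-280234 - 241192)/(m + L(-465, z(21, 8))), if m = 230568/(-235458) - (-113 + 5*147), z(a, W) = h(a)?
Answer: 10231160259/1057068662 ≈ 9.6788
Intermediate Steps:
z(a, W) = -5
L(t, N) = (-245 + N)*(218 + N)
m = -24447574/39243 (m = 230568*(-1/235458) - (-113 + 735) = -38428/39243 - 1*622 = -38428/39243 - 622 = -24447574/39243 ≈ -622.98)
(-280234 - 241192)/(m + L(-465, z(21, 8))) = (-280234 - 241192)/(-24447574/39243 + (-53410 + (-5)**2 - 27*(-5))) = -521426/(-24447574/39243 + (-53410 + 25 + 135)) = -521426/(-24447574/39243 - 53250) = -521426/(-2114137324/39243) = -521426*(-39243/2114137324) = 10231160259/1057068662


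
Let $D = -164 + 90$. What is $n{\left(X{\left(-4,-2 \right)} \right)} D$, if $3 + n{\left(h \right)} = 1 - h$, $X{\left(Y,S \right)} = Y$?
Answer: $-148$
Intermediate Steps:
$n{\left(h \right)} = -2 - h$ ($n{\left(h \right)} = -3 - \left(-1 + h\right) = -2 - h$)
$D = -74$
$n{\left(X{\left(-4,-2 \right)} \right)} D = \left(-2 - -4\right) \left(-74\right) = \left(-2 + 4\right) \left(-74\right) = 2 \left(-74\right) = -148$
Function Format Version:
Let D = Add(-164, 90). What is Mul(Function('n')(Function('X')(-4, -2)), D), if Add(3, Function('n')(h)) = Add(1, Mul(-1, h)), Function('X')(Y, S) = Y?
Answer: -148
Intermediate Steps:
Function('n')(h) = Add(-2, Mul(-1, h)) (Function('n')(h) = Add(-3, Add(1, Mul(-1, h))) = Add(-2, Mul(-1, h)))
D = -74
Mul(Function('n')(Function('X')(-4, -2)), D) = Mul(Add(-2, Mul(-1, -4)), -74) = Mul(Add(-2, 4), -74) = Mul(2, -74) = -148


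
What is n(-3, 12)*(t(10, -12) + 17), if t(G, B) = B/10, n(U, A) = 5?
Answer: 79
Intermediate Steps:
t(G, B) = B/10 (t(G, B) = B*(⅒) = B/10)
n(-3, 12)*(t(10, -12) + 17) = 5*((⅒)*(-12) + 17) = 5*(-6/5 + 17) = 5*(79/5) = 79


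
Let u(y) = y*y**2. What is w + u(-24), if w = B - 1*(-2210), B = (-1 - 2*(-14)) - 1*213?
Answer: -11800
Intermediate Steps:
B = -186 (B = (-1 + 28) - 213 = 27 - 213 = -186)
u(y) = y**3
w = 2024 (w = -186 - 1*(-2210) = -186 + 2210 = 2024)
w + u(-24) = 2024 + (-24)**3 = 2024 - 13824 = -11800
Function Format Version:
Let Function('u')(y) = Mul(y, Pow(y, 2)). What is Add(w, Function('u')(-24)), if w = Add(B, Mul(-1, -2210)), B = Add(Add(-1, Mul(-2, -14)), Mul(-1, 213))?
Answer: -11800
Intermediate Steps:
B = -186 (B = Add(Add(-1, 28), -213) = Add(27, -213) = -186)
Function('u')(y) = Pow(y, 3)
w = 2024 (w = Add(-186, Mul(-1, -2210)) = Add(-186, 2210) = 2024)
Add(w, Function('u')(-24)) = Add(2024, Pow(-24, 3)) = Add(2024, -13824) = -11800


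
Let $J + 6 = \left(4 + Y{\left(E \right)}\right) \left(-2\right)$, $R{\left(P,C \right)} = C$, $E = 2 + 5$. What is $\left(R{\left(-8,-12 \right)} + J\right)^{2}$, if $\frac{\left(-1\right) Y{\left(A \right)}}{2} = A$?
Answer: $4$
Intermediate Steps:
$E = 7$
$Y{\left(A \right)} = - 2 A$
$J = 14$ ($J = -6 + \left(4 - 14\right) \left(-2\right) = -6 - -20 = -6 + 20 = 14$)
$\left(R{\left(-8,-12 \right)} + J\right)^{2} = \left(-12 + 14\right)^{2} = 2^{2} = 4$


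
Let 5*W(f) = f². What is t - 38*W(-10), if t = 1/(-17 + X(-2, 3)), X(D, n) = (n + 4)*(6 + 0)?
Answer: -18999/25 ≈ -759.96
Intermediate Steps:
W(f) = f²/5
X(D, n) = 24 + 6*n (X(D, n) = (4 + n)*6 = 24 + 6*n)
t = 1/25 (t = 1/(-17 + (24 + 6*3)) = 1/(-17 + (24 + 18)) = 1/(-17 + 42) = 1/25 ≈ 0.040000)
t - 38*W(-10) = 1/25 - 38*(-10)²/5 = 1/25 - 38*100/5 = 1/25 - 38*20 = 1/25 - 760 = -18999/25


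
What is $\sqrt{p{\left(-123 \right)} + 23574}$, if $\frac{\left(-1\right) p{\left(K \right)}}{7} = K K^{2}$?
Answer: $\sqrt{13049643} \approx 3612.4$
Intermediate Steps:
$p{\left(K \right)} = - 7 K^{3}$ ($p{\left(K \right)} = - 7 K K^{2} = - 7 K^{3}$)
$\sqrt{p{\left(-123 \right)} + 23574} = \sqrt{- 7 \left(-123\right)^{3} + 23574} = \sqrt{\left(-7\right) \left(-1860867\right) + 23574} = \sqrt{13026069 + 23574} = \sqrt{13049643}$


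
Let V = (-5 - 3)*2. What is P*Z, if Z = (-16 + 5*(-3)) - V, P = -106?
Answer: 1590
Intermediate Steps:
V = -16 (V = -8*2 = -16)
Z = -15 (Z = (-16 + 5*(-3)) - 1*(-16) = (-16 - 15) + 16 = -31 + 16 = -15)
P*Z = -106*(-15) = 1590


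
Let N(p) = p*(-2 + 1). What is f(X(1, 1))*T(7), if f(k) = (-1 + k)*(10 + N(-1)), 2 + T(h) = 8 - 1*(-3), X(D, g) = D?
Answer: 0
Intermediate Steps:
T(h) = 9 (T(h) = -2 + (8 - 1*(-3)) = -2 + (8 + 3) = -2 + 11 = 9)
N(p) = -p (N(p) = p*(-1) = -p)
f(k) = -11 + 11*k (f(k) = (-1 + k)*(10 - 1*(-1)) = (-1 + k)*(10 + 1) = (-1 + k)*11 = -11 + 11*k)
f(X(1, 1))*T(7) = (-11 + 11*1)*9 = (-11 + 11)*9 = 0*9 = 0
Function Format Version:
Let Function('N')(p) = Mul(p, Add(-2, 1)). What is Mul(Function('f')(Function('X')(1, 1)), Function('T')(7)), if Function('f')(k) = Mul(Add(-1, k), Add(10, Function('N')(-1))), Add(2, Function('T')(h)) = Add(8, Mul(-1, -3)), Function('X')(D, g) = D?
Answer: 0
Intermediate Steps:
Function('T')(h) = 9 (Function('T')(h) = Add(-2, Add(8, Mul(-1, -3))) = Add(-2, Add(8, 3)) = Add(-2, 11) = 9)
Function('N')(p) = Mul(-1, p) (Function('N')(p) = Mul(p, -1) = Mul(-1, p))
Function('f')(k) = Add(-11, Mul(11, k)) (Function('f')(k) = Mul(Add(-1, k), Add(10, Mul(-1, -1))) = Mul(Add(-1, k), Add(10, 1)) = Mul(Add(-1, k), 11) = Add(-11, Mul(11, k)))
Mul(Function('f')(Function('X')(1, 1)), Function('T')(7)) = Mul(Add(-11, Mul(11, 1)), 9) = Mul(Add(-11, 11), 9) = Mul(0, 9) = 0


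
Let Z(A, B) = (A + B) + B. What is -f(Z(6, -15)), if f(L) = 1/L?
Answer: 1/24 ≈ 0.041667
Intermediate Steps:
Z(A, B) = A + 2*B
-f(Z(6, -15)) = -1/(6 + 2*(-15)) = -1/(6 - 30) = -1/(-24) = -1*(-1/24) = 1/24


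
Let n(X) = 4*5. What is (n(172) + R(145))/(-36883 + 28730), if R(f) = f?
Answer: -165/8153 ≈ -0.020238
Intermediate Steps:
n(X) = 20
(n(172) + R(145))/(-36883 + 28730) = (20 + 145)/(-36883 + 28730) = 165/(-8153) = 165*(-1/8153) = -165/8153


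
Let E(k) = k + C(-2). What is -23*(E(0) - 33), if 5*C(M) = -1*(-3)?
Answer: 3726/5 ≈ 745.20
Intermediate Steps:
C(M) = 3/5 (C(M) = (-1*(-3))/5 = (1/5)*3 = 3/5)
E(k) = 3/5 + k (E(k) = k + 3/5 = 3/5 + k)
-23*(E(0) - 33) = -23*((3/5 + 0) - 33) = -23*(3/5 - 33) = -23*(-162/5) = 3726/5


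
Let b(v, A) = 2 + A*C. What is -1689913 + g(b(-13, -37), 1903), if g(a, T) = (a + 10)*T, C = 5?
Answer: -2019132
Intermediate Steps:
b(v, A) = 2 + 5*A (b(v, A) = 2 + A*5 = 2 + 5*A)
g(a, T) = T*(10 + a) (g(a, T) = (10 + a)*T = T*(10 + a))
-1689913 + g(b(-13, -37), 1903) = -1689913 + 1903*(10 + (2 + 5*(-37))) = -1689913 + 1903*(10 + (2 - 185)) = -1689913 + 1903*(10 - 183) = -1689913 + 1903*(-173) = -1689913 - 329219 = -2019132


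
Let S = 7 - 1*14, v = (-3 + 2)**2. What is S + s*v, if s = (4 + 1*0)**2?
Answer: 9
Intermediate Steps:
v = 1 (v = (-1)**2 = 1)
s = 16 (s = (4 + 0)**2 = 4**2 = 16)
S = -7 (S = 7 - 14 = -7)
S + s*v = -7 + 16*1 = -7 + 16 = 9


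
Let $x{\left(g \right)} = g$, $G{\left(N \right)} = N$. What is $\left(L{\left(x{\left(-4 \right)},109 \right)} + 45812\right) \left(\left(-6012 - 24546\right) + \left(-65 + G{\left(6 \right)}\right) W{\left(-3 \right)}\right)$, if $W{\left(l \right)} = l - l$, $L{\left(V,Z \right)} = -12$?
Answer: $-1399556400$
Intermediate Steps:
$W{\left(l \right)} = 0$
$\left(L{\left(x{\left(-4 \right)},109 \right)} + 45812\right) \left(\left(-6012 - 24546\right) + \left(-65 + G{\left(6 \right)}\right) W{\left(-3 \right)}\right) = \left(-12 + 45812\right) \left(\left(-6012 - 24546\right) + \left(-65 + 6\right) 0\right) = 45800 \left(-30558 - 0\right) = 45800 \left(-30558 + 0\right) = 45800 \left(-30558\right) = -1399556400$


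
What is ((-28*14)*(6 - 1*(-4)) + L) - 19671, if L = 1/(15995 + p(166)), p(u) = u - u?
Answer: -377338044/15995 ≈ -23591.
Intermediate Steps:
p(u) = 0
L = 1/15995 (L = 1/(15995 + 0) = 1/15995 ≈ 6.2520e-5)
((-28*14)*(6 - 1*(-4)) + L) - 19671 = ((-28*14)*(6 - 1*(-4)) + 1/15995) - 19671 = (-392*(6 + 4) + 1/15995) - 19671 = (-392*10 + 1/15995) - 19671 = (-3920 + 1/15995) - 19671 = -62700399/15995 - 19671 = -377338044/15995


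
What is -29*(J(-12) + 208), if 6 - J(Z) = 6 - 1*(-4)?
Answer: -5916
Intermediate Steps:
J(Z) = -4 (J(Z) = 6 - (6 - 1*(-4)) = 6 - (6 + 4) = 6 - 1*10 = 6 - 10 = -4)
-29*(J(-12) + 208) = -29*(-4 + 208) = -29*204 = -5916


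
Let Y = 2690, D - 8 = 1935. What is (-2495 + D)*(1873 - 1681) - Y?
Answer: -108674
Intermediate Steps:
D = 1943 (D = 8 + 1935 = 1943)
(-2495 + D)*(1873 - 1681) - Y = (-2495 + 1943)*(1873 - 1681) - 1*2690 = -552*192 - 2690 = -105984 - 2690 = -108674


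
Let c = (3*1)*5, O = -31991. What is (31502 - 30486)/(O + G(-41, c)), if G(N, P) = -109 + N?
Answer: -1016/32141 ≈ -0.031611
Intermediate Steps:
c = 15 (c = 3*5 = 15)
(31502 - 30486)/(O + G(-41, c)) = (31502 - 30486)/(-31991 + (-109 - 41)) = 1016/(-31991 - 150) = 1016/(-32141) = 1016*(-1/32141) = -1016/32141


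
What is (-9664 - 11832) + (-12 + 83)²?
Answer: -16455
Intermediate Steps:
(-9664 - 11832) + (-12 + 83)² = -21496 + 71² = -21496 + 5041 = -16455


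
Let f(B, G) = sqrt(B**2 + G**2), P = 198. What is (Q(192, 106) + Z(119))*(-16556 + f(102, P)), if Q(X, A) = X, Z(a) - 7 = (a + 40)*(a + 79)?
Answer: -524510636 + 190086*sqrt(1378) ≈ -5.1745e+8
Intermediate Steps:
Z(a) = 7 + (40 + a)*(79 + a) (Z(a) = 7 + (a + 40)*(a + 79) = 7 + (40 + a)*(79 + a))
(Q(192, 106) + Z(119))*(-16556 + f(102, P)) = (192 + (3167 + 119**2 + 119*119))*(-16556 + sqrt(102**2 + 198**2)) = (192 + (3167 + 14161 + 14161))*(-16556 + sqrt(10404 + 39204)) = (192 + 31489)*(-16556 + sqrt(49608)) = 31681*(-16556 + 6*sqrt(1378)) = -524510636 + 190086*sqrt(1378)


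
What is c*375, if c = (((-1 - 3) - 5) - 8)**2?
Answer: 108375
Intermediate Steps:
c = 289 (c = ((-4 - 5) - 8)**2 = (-9 - 8)**2 = (-17)**2 = 289)
c*375 = 289*375 = 108375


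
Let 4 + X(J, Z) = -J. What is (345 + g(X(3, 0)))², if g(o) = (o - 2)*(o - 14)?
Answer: 285156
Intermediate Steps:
X(J, Z) = -4 - J
g(o) = (-14 + o)*(-2 + o) (g(o) = (-2 + o)*(-14 + o) = (-14 + o)*(-2 + o))
(345 + g(X(3, 0)))² = (345 + (28 + (-4 - 1*3)² - 16*(-4 - 1*3)))² = (345 + (28 + (-4 - 3)² - 16*(-4 - 3)))² = (345 + (28 + (-7)² - 16*(-7)))² = (345 + (28 + 49 + 112))² = (345 + 189)² = 534² = 285156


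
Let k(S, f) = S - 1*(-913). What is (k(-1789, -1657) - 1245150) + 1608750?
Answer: 362724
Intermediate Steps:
k(S, f) = 913 + S (k(S, f) = S + 913 = 913 + S)
(k(-1789, -1657) - 1245150) + 1608750 = ((913 - 1789) - 1245150) + 1608750 = (-876 - 1245150) + 1608750 = -1246026 + 1608750 = 362724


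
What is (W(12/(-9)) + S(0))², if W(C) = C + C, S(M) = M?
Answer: 64/9 ≈ 7.1111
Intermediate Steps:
W(C) = 2*C
(W(12/(-9)) + S(0))² = (2*(12/(-9)) + 0)² = (2*(12*(-⅑)) + 0)² = (2*(-4/3) + 0)² = (-8/3 + 0)² = (-8/3)² = 64/9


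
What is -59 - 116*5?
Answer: -639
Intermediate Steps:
-59 - 116*5 = -59 - 580 = -639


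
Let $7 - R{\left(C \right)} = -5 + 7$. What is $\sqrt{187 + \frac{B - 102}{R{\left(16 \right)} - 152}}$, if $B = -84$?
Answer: $\frac{15 \sqrt{41}}{7} \approx 13.721$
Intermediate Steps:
$R{\left(C \right)} = 5$ ($R{\left(C \right)} = 7 - \left(-5 + 7\right) = 7 - 2 = 5$)
$\sqrt{187 + \frac{B - 102}{R{\left(16 \right)} - 152}} = \sqrt{187 + \frac{-84 - 102}{5 - 152}} = \sqrt{187 - \frac{186}{5 - 152}} = \sqrt{187 - \frac{186}{-147}} = \sqrt{187 - - \frac{62}{49}} = \sqrt{187 + \frac{62}{49}} = \sqrt{\frac{9225}{49}} = \frac{15 \sqrt{41}}{7}$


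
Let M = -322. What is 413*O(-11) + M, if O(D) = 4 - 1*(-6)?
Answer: 3808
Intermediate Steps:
O(D) = 10 (O(D) = 4 + 6 = 10)
413*O(-11) + M = 413*10 - 322 = 4130 - 322 = 3808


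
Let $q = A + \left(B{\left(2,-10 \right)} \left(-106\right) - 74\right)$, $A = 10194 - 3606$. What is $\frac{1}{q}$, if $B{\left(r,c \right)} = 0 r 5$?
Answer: $\frac{1}{6514} \approx 0.00015352$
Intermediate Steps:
$A = 6588$
$B{\left(r,c \right)} = 0$ ($B{\left(r,c \right)} = 0 \cdot 5 = 0$)
$q = 6514$ ($q = 6588 + \left(0 \left(-106\right) - 74\right) = 6588 + \left(0 - 74\right) = 6588 - 74 = 6514$)
$\frac{1}{q} = \frac{1}{6514}$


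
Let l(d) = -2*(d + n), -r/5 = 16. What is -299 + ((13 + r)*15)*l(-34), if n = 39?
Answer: 9751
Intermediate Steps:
r = -80 (r = -5*16 = -80)
l(d) = -78 - 2*d (l(d) = -2*(d + 39) = -2*(39 + d) = -78 - 2*d)
-299 + ((13 + r)*15)*l(-34) = -299 + ((13 - 80)*15)*(-78 - 2*(-34)) = -299 + (-67*15)*(-78 + 68) = -299 - 1005*(-10) = -299 + 10050 = 9751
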